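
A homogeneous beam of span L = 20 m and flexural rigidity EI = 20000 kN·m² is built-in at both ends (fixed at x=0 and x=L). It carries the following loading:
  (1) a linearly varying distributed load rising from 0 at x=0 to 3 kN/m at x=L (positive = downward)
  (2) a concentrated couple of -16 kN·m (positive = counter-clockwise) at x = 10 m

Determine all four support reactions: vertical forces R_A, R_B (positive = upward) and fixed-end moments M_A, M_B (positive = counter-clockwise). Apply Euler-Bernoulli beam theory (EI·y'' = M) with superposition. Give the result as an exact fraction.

Load 1 — triangular load w₀=3 kN/m (0→w₀ over full span):
  R_A = 3w₀L/20 = 3·3·20/20 = 9 kN
  M_A = w₀L²/30 = 3·20²/30 = 40 kN·m
  R_B = 7w₀L/20 = 7·3·20/20 = 21 kN
  M_B = -w₀L²/20 = -3·20²/20 = -60 kN·m
Load 2 — applied couple M₀=-16 kN·m at a=10 m (b=L-a=10):
  R_A = 6M₀ab/L³ = 6·(-16)·10·10/20³ = -6/5 kN
  M_A = M₀b(2a-b)/L² = (-16)·10·(2·10-10)/20² = -4 kN·m
  R_B = -6M₀ab/L³ = -6·(-16)·10·10/20³ = 6/5 kN
  M_B = M₀a(2b-a)/L² = (-16)·10·(2·10-10)/20² = -4 kN·m
Superposition: R_A = 39/5 kN, M_A = 36 kN·m, R_B = 111/5 kN, M_B = -64 kN·m

R_A = 39/5 kN, M_A = 36 kN·m, R_B = 111/5 kN, M_B = -64 kN·m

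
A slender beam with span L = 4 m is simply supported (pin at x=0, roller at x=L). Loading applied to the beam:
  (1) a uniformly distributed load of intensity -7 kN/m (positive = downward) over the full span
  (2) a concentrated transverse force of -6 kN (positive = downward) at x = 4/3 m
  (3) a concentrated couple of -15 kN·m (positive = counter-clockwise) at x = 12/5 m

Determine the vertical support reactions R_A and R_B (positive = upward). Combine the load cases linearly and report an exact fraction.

R_A = -87/4 kN, R_B = -49/4 kN

Load 1 — uniform load w=-7 kN/m over full span:
  R_A = wL/2 = (-7)·4/2 = -14 kN
  R_B = wL/2 = (-7)·4/2 = -14 kN
Load 2 — point force P=-6 kN at a=4/3 m (b=L-a=8/3):
  R_A = Pb/L = (-6)·(8/3)/4 = -4 kN
  R_B = Pa/L = (-6)·(4/3)/4 = -2 kN
Load 3 — applied couple M₀=-15 kN·m at a=12/5 m (b=L-a=8/5):
  R_A = M₀/L = (-15)/4 = -15/4 kN
  R_B = -M₀/L = -(-15)/4 = 15/4 kN
Superposition: R_A = -87/4 kN, R_B = -49/4 kN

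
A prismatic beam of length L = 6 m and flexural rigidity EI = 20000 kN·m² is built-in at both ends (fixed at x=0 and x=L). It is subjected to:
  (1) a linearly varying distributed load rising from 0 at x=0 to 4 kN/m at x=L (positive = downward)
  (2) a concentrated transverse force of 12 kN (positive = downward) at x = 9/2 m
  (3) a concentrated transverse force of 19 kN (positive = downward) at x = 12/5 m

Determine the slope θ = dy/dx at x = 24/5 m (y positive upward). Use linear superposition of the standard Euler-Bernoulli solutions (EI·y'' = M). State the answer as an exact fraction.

Load 1 — triangular load w₀=4 kN/m (0→w₀ over full span):
  θ_1 = -w₀(2x(L-x)(L-2x)(x+2L)+x²(L-x)²)/(120LEI) = -4·(2·(24/5)·(6-(24/5))·(6-2·(24/5))·((24/5)+2·6)+(24/5)²·(6-(24/5))²)/(120·6·20000) = 72/390625 rad
Load 2 — point force P=12 kN at a=9/2 m (b=L-a=3/2):
  θ_2 = Pa²(L-x)(2bL-(3b+a)(L-x))/(2L³EI)  [x>a] = 12·(9/2)²·(6-(24/5))·(2·(3/2)·6-(3·(3/2)+(9/2))·(6-(24/5)))/(2·6³·20000) = 243/1000000 rad
Load 3 — point force P=19 kN at a=12/5 m (b=L-a=18/5):
  θ_3 = Pa²(L-x)(2bL-(3b+a)(L-x))/(2L³EI)  [x>a] = 19·(12/5)²·(6-(24/5))·(2·(18/5)·6-(3·(18/5)+(12/5))·(6-(24/5)))/(2·6³·20000) = 3249/7812500 rad
Superposition: θ = Σ θ_i = 105399/125000000 rad ≈ 0.000843 rad

θ(24/5) = 105399/125000000 rad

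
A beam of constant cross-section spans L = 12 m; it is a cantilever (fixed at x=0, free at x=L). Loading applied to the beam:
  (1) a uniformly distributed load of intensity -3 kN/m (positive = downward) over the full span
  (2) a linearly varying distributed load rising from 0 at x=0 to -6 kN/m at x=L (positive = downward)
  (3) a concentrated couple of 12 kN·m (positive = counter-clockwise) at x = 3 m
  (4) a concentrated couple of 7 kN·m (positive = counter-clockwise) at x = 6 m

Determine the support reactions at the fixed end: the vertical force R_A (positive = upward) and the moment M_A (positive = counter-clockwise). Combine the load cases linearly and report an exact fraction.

R_A = -72 kN, M_A = -523 kN·m

Load 1 — uniform load w=-3 kN/m over full span:
  R_A = wL = (-3)·12 = -36 kN
  M_A = wL²/2 = (-3)·12²/2 = -216 kN·m
Load 2 — triangular load w₀=-6 kN/m (0→w₀ over full span):
  R_A = w₀L/2 = (-6)·12/2 = -36 kN
  M_A = w₀L²/3 = (-6)·12²/3 = -288 kN·m
Load 3 — applied couple M₀=12 kN·m at a=3 m (b=L-a=9):
  R_A = 0 kN
  M_A = -M₀ = -12 kN·m
Load 4 — applied couple M₀=7 kN·m at a=6 m (b=L-a=6):
  R_A = 0 kN
  M_A = -M₀ = -7 kN·m
Superposition: R_A = -72 kN, M_A = -523 kN·m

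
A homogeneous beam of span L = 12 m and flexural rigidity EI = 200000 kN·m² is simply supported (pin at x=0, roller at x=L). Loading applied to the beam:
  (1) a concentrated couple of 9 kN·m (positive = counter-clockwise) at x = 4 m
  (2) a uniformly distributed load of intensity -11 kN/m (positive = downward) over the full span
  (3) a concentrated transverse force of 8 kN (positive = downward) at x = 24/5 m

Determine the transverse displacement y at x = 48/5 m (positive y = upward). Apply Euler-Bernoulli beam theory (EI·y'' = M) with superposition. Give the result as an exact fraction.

y(48/5) = 128403/15625000 m

Load 1 — applied couple M₀=9 kN·m at a=4 m (b=L-a=8):
  y_1 = (M₀x³/(6L)-M₀(x-a)²/2+C₁x)/EI  [x>a] with C₁=M₀(3b²-L²)/(6L)=6 = (9·(48/5)³/(6·12)-9·((48/5)-4)²/2+6·(48/5))/200000 = 423/3125000 m
Load 2 — uniform load w=-11 kN/m over full span:
  y_2 = -wx(L³-2Lx²+x³)/(24EI) = -(-11)·(48/5)·(12³-2·12·(48/5)²+(48/5)³)/(24·200000) = 17226/1953125 m
Load 3 — point force P=8 kN at a=24/5 m (b=L-a=36/5):
  y_3 = -Pa(L-x)(2Lx-a²-x²)/(6LEI)  [x>a] = -8·(24/5)·(12-(48/5))·(2·12·(48/5)-(24/5)²-(48/5)²)/(6·12·200000) = -288/390625 m
Superposition: y = Σ y_i = 128403/15625000 m ≈ 0.008218 m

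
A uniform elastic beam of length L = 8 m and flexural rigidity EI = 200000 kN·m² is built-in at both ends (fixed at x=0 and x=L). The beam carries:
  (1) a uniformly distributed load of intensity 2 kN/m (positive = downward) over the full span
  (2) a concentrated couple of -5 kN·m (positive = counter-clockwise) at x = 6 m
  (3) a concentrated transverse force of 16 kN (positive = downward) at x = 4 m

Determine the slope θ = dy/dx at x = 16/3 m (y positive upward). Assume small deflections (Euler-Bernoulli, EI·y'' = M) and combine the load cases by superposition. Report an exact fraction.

θ(16/3) = 1529/16200000 rad

Load 1 — uniform load w=2 kN/m over full span:
  θ_1 = -wx(L-x)(L-2x)/(12EI) = -2·(16/3)·(8-(16/3))·(8-2·(16/3))/(12·200000) = 8/253125 rad
Load 2 — applied couple M₀=-5 kN·m at a=6 m (b=L-a=2):
  θ_2 = (R_Ax²/2 - M_Ax)/EI  [x≤a] with R_A=-45/64, M_A=-25/16 = ((-45/64)·(16/3)²/2 - (-25/16)·(16/3))/200000 = -1/120000 rad
Load 3 — point force P=16 kN at a=4 m (b=L-a=4):
  θ_3 = Pa²(L-x)(2bL-(3b+a)(L-x))/(2L³EI)  [x>a] = 16·4²·(8-(16/3))·(2·4·8-(3·4+4)·(8-(16/3)))/(2·8³·200000) = 2/28125 rad
Superposition: θ = Σ θ_i = 1529/16200000 rad ≈ 0.000094 rad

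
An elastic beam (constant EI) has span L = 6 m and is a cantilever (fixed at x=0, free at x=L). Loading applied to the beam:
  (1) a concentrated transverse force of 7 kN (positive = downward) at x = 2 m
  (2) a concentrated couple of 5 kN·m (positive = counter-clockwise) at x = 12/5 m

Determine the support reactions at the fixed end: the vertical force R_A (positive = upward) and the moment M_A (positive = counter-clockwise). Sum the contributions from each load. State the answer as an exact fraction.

Load 1 — point force P=7 kN at a=2 m (b=L-a=4):
  R_A = P = 7 kN
  M_A = Pa = 7·2 = 14 kN·m
Load 2 — applied couple M₀=5 kN·m at a=12/5 m (b=L-a=18/5):
  R_A = 0 kN
  M_A = -M₀ = -5 kN·m
Superposition: R_A = 7 kN, M_A = 9 kN·m

R_A = 7 kN, M_A = 9 kN·m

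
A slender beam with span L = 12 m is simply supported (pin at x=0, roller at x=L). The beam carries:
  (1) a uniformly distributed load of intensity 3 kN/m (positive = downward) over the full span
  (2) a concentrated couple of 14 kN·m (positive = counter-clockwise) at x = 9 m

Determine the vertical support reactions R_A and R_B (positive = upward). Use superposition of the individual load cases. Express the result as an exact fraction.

Load 1 — uniform load w=3 kN/m over full span:
  R_A = wL/2 = 3·12/2 = 18 kN
  R_B = wL/2 = 3·12/2 = 18 kN
Load 2 — applied couple M₀=14 kN·m at a=9 m (b=L-a=3):
  R_A = M₀/L = 14/12 = 7/6 kN
  R_B = -M₀/L = -14/12 = -7/6 kN
Superposition: R_A = 115/6 kN, R_B = 101/6 kN

R_A = 115/6 kN, R_B = 101/6 kN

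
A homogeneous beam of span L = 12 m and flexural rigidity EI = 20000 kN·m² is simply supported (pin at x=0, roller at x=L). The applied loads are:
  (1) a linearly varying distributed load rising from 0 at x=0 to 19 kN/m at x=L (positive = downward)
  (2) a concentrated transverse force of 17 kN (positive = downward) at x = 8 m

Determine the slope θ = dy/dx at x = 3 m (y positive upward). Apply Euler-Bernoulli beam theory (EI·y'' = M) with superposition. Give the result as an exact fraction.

θ(3) = -818111/28800000 rad

Load 1 — triangular load w₀=19 kN/m (0→w₀ over full span):
  θ_1 = -w₀(7L⁴-30L²x²+15x⁴)/(360LEI) = -19·(7·12⁴-30·12²·3²+15·3⁴)/(360·12·20000) = -75639/3200000 rad
Load 2 — point force P=17 kN at a=8 m (b=L-a=4):
  θ_2 = -Pb(L²-b²-3x²)/(6LEI)  [x≤a] = -17·4·(12²-4²-3·3²)/(6·12·20000) = -1717/360000 rad
Superposition: θ = Σ θ_i = -818111/28800000 rad ≈ -0.028407 rad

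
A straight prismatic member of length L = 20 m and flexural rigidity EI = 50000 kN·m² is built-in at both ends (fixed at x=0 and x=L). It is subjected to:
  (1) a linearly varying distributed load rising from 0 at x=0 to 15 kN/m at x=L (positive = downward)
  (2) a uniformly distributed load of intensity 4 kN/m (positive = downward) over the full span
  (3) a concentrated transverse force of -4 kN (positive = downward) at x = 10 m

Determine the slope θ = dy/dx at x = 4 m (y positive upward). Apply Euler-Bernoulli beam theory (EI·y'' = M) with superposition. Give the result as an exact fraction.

Load 1 — triangular load w₀=15 kN/m (0→w₀ over full span):
  θ_1 = -w₀(2x(L-x)(L-2x)(x+2L)+x²(L-x)²)/(120LEI) = -15·(2·4·(20-4)·(20-2·4)·(4+2·20)+4²·(20-4)²)/(120·20·50000) = -28/3125 rad
Load 2 — uniform load w=4 kN/m over full span:
  θ_2 = -wx(L-x)(L-2x)/(12EI) = -4·4·(20-4)·(20-2·4)/(12·50000) = -16/3125 rad
Load 3 — point force P=-4 kN at a=10 m (b=L-a=10):
  θ_3 = -Pb²x(2aL-(3a+b)x)/(2L³EI)  [x≤a] = -(-4)·10²·4·(2·10·20-(3·10+10)·4)/(2·20³·50000) = 3/6250 rad
Superposition: θ = Σ θ_i = -17/1250 rad ≈ -0.013600 rad

θ(4) = -17/1250 rad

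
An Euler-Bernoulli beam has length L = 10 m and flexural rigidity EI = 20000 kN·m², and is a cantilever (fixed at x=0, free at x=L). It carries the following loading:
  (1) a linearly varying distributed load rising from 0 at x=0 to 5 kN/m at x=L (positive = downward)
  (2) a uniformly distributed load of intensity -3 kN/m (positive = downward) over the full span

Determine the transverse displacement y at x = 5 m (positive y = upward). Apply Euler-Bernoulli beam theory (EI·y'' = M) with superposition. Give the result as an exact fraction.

Load 1 — triangular load w₀=5 kN/m (0→w₀ over full span):
  y_1 = (w₀Lx³/12-w₀L²x²/6-w₀x⁵/(120L))/EI = (5·10·5³/12-5·10²·5²/6-5·5⁵/(120·10))/20000 = -121/1536 m
Load 2 — uniform load w=-3 kN/m over full span:
  y_2 = -wx²(x²-4Lx+6L²)/(24EI) = -(-3)·5²·(5²-4·10·5+6·10²)/(24·20000) = 17/256 m
Superposition: y = Σ y_i = -19/1536 m ≈ -0.012370 m

y(5) = -19/1536 m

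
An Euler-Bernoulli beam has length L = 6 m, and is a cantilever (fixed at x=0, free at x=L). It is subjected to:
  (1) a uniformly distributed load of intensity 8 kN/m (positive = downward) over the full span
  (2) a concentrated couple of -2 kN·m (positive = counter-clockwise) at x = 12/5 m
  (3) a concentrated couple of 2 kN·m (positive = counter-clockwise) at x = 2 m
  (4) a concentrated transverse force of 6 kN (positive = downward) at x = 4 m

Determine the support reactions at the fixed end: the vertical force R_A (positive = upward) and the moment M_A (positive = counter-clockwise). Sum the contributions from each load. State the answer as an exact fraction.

R_A = 54 kN, M_A = 168 kN·m

Load 1 — uniform load w=8 kN/m over full span:
  R_A = wL = 8·6 = 48 kN
  M_A = wL²/2 = 8·6²/2 = 144 kN·m
Load 2 — applied couple M₀=-2 kN·m at a=12/5 m (b=L-a=18/5):
  R_A = 0 kN
  M_A = -M₀ = -(-2) = 2 kN·m
Load 3 — applied couple M₀=2 kN·m at a=2 m (b=L-a=4):
  R_A = 0 kN
  M_A = -M₀ = -2 kN·m
Load 4 — point force P=6 kN at a=4 m (b=L-a=2):
  R_A = P = 6 kN
  M_A = Pa = 6·4 = 24 kN·m
Superposition: R_A = 54 kN, M_A = 168 kN·m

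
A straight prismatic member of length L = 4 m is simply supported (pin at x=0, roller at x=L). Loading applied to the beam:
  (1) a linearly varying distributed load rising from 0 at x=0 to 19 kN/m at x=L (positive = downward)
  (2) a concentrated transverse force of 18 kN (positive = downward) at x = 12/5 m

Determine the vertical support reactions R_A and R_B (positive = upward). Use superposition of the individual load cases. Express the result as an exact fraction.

R_A = 298/15 kN, R_B = 542/15 kN

Load 1 — triangular load w₀=19 kN/m (0→w₀ over full span):
  R_A = w₀L/6 = 19·4/6 = 38/3 kN
  R_B = w₀L/3 = 19·4/3 = 76/3 kN
Load 2 — point force P=18 kN at a=12/5 m (b=L-a=8/5):
  R_A = Pb/L = 18·(8/5)/4 = 36/5 kN
  R_B = Pa/L = 18·(12/5)/4 = 54/5 kN
Superposition: R_A = 298/15 kN, R_B = 542/15 kN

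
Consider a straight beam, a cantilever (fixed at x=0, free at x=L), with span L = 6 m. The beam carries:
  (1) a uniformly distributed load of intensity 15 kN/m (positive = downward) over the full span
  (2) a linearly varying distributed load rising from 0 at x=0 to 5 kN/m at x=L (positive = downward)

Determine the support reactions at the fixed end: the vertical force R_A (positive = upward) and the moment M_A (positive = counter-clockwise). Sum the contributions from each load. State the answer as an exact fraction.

Load 1 — uniform load w=15 kN/m over full span:
  R_A = wL = 15·6 = 90 kN
  M_A = wL²/2 = 15·6²/2 = 270 kN·m
Load 2 — triangular load w₀=5 kN/m (0→w₀ over full span):
  R_A = w₀L/2 = 5·6/2 = 15 kN
  M_A = w₀L²/3 = 5·6²/3 = 60 kN·m
Superposition: R_A = 105 kN, M_A = 330 kN·m

R_A = 105 kN, M_A = 330 kN·m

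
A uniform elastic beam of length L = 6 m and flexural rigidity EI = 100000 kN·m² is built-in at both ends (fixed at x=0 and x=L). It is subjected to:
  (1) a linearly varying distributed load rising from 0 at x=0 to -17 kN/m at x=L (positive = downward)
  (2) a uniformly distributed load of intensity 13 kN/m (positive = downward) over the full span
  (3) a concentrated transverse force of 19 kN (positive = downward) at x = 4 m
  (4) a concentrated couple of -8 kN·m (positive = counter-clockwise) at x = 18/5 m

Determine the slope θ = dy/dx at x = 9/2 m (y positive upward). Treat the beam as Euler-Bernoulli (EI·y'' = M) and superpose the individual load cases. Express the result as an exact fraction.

θ(9/2) = 102497/640000000 rad

Load 1 — triangular load w₀=-17 kN/m (0→w₀ over full span):
  θ_1 = -w₀(2x(L-x)(L-2x)(x+2L)+x²(L-x)²)/(120LEI) = -(-17)·(2·(9/2)·(6-(9/2))·(6-2·(9/2))·((9/2)+2·6)+(9/2)²·(6-(9/2))²)/(120·6·100000) = -18819/128000000 rad
Load 2 — uniform load w=13 kN/m over full span:
  θ_2 = -wx(L-x)(L-2x)/(12EI) = -13·(9/2)·(6-(9/2))·(6-2·(9/2))/(12·100000) = 351/1600000 rad
Load 3 — point force P=19 kN at a=4 m (b=L-a=2):
  θ_3 = Pa²(L-x)(2bL-(3b+a)(L-x))/(2L³EI)  [x>a] = 19·4²·(6-(9/2))·(2·2·6-(3·2+4)·(6-(9/2)))/(2·6³·100000) = 19/200000 rad
Load 4 — applied couple M₀=-8 kN·m at a=18/5 m (b=L-a=12/5):
  θ_4 = (R_Ax²/2 - M_Ax - M₀(x-a))/EI  [x>a] with R_A=-48/25, M_A=-64/25 = ((-48/25)·(9/2)²/2 - (-64/25)·(9/2) - (-8)·((9/2)-(18/5)))/100000 = -9/1250000 rad
Superposition: θ = Σ θ_i = 102497/640000000 rad ≈ 0.000160 rad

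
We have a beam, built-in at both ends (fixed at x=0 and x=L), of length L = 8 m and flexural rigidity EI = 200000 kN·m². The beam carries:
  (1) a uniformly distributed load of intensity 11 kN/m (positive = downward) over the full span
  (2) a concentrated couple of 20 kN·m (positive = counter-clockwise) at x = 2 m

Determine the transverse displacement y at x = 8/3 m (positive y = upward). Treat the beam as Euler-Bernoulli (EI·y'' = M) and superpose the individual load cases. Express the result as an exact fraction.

y(8/3) = -569/1518750 m

Load 1 — uniform load w=11 kN/m over full span:
  y_1 = -wx²(L-x)²/(24EI) = -11·(8/3)²·(8-(8/3))²/(24·200000) = -352/759375 m
Load 2 — applied couple M₀=20 kN·m at a=2 m (b=L-a=6):
  y_2 = (R_Ax³/6 - M_Ax²/2 - M₀(x-a)²/2)/EI  [x>a] with R_A=45/16, M_A=-15/4 = ((45/16)·(8/3)³/6 - (-15/4)·(8/3)²/2 - 20·((8/3)-2)²/2)/200000 = 1/11250 m
Superposition: y = Σ y_i = -569/1518750 m ≈ -0.000375 m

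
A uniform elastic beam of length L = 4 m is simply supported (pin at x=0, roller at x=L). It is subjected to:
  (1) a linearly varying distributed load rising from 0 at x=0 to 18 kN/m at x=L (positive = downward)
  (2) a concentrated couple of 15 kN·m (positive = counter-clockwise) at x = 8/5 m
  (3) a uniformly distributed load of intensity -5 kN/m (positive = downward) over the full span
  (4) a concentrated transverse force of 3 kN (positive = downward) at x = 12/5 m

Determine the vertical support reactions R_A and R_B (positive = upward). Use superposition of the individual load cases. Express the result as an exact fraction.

Load 1 — triangular load w₀=18 kN/m (0→w₀ over full span):
  R_A = w₀L/6 = 18·4/6 = 12 kN
  R_B = w₀L/3 = 18·4/3 = 24 kN
Load 2 — applied couple M₀=15 kN·m at a=8/5 m (b=L-a=12/5):
  R_A = M₀/L = 15/4 kN
  R_B = -M₀/L = -15/4 kN
Load 3 — uniform load w=-5 kN/m over full span:
  R_A = wL/2 = (-5)·4/2 = -10 kN
  R_B = wL/2 = (-5)·4/2 = -10 kN
Load 4 — point force P=3 kN at a=12/5 m (b=L-a=8/5):
  R_A = Pb/L = 3·(8/5)/4 = 6/5 kN
  R_B = Pa/L = 3·(12/5)/4 = 9/5 kN
Superposition: R_A = 139/20 kN, R_B = 241/20 kN

R_A = 139/20 kN, R_B = 241/20 kN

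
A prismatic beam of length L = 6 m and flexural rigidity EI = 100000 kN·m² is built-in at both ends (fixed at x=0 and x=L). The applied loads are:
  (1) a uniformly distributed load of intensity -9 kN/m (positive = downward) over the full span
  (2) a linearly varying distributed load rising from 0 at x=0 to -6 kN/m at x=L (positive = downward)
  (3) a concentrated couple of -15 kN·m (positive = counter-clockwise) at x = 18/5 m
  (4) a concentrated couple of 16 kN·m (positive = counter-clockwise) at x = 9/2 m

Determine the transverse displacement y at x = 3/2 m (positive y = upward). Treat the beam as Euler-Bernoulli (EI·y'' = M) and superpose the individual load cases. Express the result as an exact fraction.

Load 1 — uniform load w=-9 kN/m over full span:
  y_1 = -wx²(L-x)²/(24EI) = -(-9)·(3/2)²·(6-(3/2))²/(24·100000) = 2187/12800000 m
Load 2 — triangular load w₀=-6 kN/m (0→w₀ over full span):
  y_2 = -w₀x²(L-x)²(x+2L)/(120LEI) = -(-6)·(3/2)²·(6-(3/2))²·((3/2)+2·6)/(120·6·100000) = 6561/128000000 m
Load 3 — applied couple M₀=-15 kN·m at a=18/5 m (b=L-a=12/5):
  y_3 = (R_Ax³/6 - M_Ax²/2)/EI  [x≤a] with R_A=-18/5, M_A=-24/5 = ((-18/5)·(3/2)³/6 - (-24/5)·(3/2)²/2)/100000 = 27/800000 m
Load 4 — applied couple M₀=16 kN·m at a=9/2 m (b=L-a=3/2):
  y_4 = (R_Ax³/6 - M_Ax²/2)/EI  [x≤a] with R_A=3, M_A=5 = (3·(3/2)³/6 - 5·(3/2)²/2)/100000 = -63/1600000 m
Superposition: y = Σ y_i = 27711/128000000 m ≈ 0.000216 m

y(3/2) = 27711/128000000 m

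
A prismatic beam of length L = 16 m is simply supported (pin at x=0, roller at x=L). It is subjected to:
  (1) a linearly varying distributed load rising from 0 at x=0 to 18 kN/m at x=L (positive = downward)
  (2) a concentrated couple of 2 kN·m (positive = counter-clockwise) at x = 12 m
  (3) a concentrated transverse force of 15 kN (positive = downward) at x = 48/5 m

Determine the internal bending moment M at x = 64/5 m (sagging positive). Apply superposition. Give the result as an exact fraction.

M(64/5) = 31198/125 kN·m

Load 1 — triangular load w₀=18 kN/m (0→w₀ over full span):
  M_1 = w₀Lx/6 - w₀x³/(6L) = 18·16·(64/5)/6 - 18·(64/5)³/(6·16) = 27648/125 kN·m
Load 2 — applied couple M₀=2 kN·m at a=12 m (b=L-a=4):
  M_2 = M₀x/L - M₀  [x>a] = 2·(64/5)/16 - 2 = -2/5 kN·m
Load 3 — point force P=15 kN at a=48/5 m (b=L-a=32/5):
  M_3 = Pa(L-x)/L  [x>a] = 15·(48/5)·(16-(64/5))/16 = 144/5 kN·m
Superposition: M = Σ M_i = 31198/125 kN·m ≈ 249.584000 kN·m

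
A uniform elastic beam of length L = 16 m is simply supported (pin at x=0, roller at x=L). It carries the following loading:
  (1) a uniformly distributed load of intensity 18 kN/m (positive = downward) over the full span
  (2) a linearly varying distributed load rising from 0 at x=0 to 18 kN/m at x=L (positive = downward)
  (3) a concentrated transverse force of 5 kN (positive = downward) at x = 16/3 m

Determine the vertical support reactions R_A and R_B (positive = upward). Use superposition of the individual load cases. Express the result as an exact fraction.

R_A = 586/3 kN, R_B = 725/3 kN

Load 1 — uniform load w=18 kN/m over full span:
  R_A = wL/2 = 18·16/2 = 144 kN
  R_B = wL/2 = 18·16/2 = 144 kN
Load 2 — triangular load w₀=18 kN/m (0→w₀ over full span):
  R_A = w₀L/6 = 18·16/6 = 48 kN
  R_B = w₀L/3 = 18·16/3 = 96 kN
Load 3 — point force P=5 kN at a=16/3 m (b=L-a=32/3):
  R_A = Pb/L = 5·(32/3)/16 = 10/3 kN
  R_B = Pa/L = 5·(16/3)/16 = 5/3 kN
Superposition: R_A = 586/3 kN, R_B = 725/3 kN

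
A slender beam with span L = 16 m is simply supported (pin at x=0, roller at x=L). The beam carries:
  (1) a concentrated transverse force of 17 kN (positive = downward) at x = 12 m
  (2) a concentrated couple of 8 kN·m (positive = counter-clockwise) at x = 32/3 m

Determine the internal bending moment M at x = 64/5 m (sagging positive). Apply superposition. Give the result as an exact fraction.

Load 1 — point force P=17 kN at a=12 m (b=L-a=4):
  M_1 = Pa(L-x)/L  [x>a] = 17·12·(16-(64/5))/16 = 204/5 kN·m
Load 2 — applied couple M₀=8 kN·m at a=32/3 m (b=L-a=16/3):
  M_2 = M₀x/L - M₀  [x>a] = 8·(64/5)/16 - 8 = -8/5 kN·m
Superposition: M = Σ M_i = 196/5 kN·m ≈ 39.200000 kN·m

M(64/5) = 196/5 kN·m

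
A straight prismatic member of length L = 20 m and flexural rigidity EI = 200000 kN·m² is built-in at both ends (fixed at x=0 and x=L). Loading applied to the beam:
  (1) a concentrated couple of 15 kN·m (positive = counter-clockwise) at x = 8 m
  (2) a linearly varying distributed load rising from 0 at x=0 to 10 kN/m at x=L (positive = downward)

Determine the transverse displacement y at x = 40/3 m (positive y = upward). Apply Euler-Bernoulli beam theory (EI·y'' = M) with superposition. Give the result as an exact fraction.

Load 1 — applied couple M₀=15 kN·m at a=8 m (b=L-a=12):
  y_1 = (R_Ax³/6 - M_Ax²/2 - M₀(x-a)²/2)/EI  [x>a] with R_A=27/25, M_A=9/5 = ((27/25)·(40/3)³/6 - (9/5)·(40/3)²/2 - 15·((40/3)-8)²/2)/200000 = 1/3750 m
Load 2 — triangular load w₀=10 kN/m (0→w₀ over full span):
  y_2 = -w₀x²(L-x)²(x+2L)/(120LEI) = -10·(40/3)²·(20-(40/3))²·((40/3)+2·20)/(120·20·200000) = -32/3645 m
Superposition: y = Σ y_i = -7757/911250 m ≈ -0.008512 m

y(40/3) = -7757/911250 m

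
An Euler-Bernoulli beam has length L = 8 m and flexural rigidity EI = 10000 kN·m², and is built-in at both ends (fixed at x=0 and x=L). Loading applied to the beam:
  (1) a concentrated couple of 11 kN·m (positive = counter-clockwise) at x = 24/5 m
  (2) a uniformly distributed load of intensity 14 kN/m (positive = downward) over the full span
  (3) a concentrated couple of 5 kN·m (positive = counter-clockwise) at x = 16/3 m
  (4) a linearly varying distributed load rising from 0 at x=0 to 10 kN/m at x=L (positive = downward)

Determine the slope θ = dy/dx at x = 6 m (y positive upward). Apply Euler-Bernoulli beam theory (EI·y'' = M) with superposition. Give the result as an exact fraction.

Load 1 — applied couple M₀=11 kN·m at a=24/5 m (b=L-a=16/5):
  θ_1 = (R_Ax²/2 - M_Ax - M₀(x-a))/EI  [x>a] with R_A=99/50, M_A=88/25 = ((99/50)·6²/2 - (88/25)·6 - 11·(6-(24/5)))/10000 = 33/250000 rad
Load 2 — uniform load w=14 kN/m over full span:
  θ_2 = -wx(L-x)(L-2x)/(12EI) = -14·6·(8-6)·(8-2·6)/(12·10000) = 7/1250 rad
Load 3 — applied couple M₀=5 kN·m at a=16/3 m (b=L-a=8/3):
  θ_3 = (R_Ax²/2 - M_Ax - M₀(x-a))/EI  [x>a] with R_A=5/6, M_A=5/3 = ((5/6)·6²/2 - (5/3)·6 - 5·(6-(16/3)))/10000 = 1/6000 rad
Load 4 — triangular load w₀=10 kN/m (0→w₀ over full span):
  θ_4 = -w₀(2x(L-x)(L-2x)(x+2L)+x²(L-x)²)/(120LEI) = -10·(2·6·(8-6)·(8-2·6)·(6+2·8)+6²·(8-6)²)/(120·8·10000) = 41/20000 rad
Superposition: θ = Σ θ_i = 11923/1500000 rad ≈ 0.007949 rad

θ(6) = 11923/1500000 rad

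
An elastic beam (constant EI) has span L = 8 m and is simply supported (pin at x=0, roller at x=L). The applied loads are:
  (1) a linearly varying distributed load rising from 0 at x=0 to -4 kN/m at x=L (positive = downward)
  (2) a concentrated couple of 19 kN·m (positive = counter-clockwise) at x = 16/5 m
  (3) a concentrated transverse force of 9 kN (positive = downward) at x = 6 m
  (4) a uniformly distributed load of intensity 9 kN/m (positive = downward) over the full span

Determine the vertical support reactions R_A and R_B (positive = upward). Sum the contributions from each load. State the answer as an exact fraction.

R_A = 847/24 kN, R_B = 713/24 kN

Load 1 — triangular load w₀=-4 kN/m (0→w₀ over full span):
  R_A = w₀L/6 = (-4)·8/6 = -16/3 kN
  R_B = w₀L/3 = (-4)·8/3 = -32/3 kN
Load 2 — applied couple M₀=19 kN·m at a=16/5 m (b=L-a=24/5):
  R_A = M₀/L = 19/8 kN
  R_B = -M₀/L = -19/8 kN
Load 3 — point force P=9 kN at a=6 m (b=L-a=2):
  R_A = Pb/L = 9·2/8 = 9/4 kN
  R_B = Pa/L = 9·6/8 = 27/4 kN
Load 4 — uniform load w=9 kN/m over full span:
  R_A = wL/2 = 9·8/2 = 36 kN
  R_B = wL/2 = 9·8/2 = 36 kN
Superposition: R_A = 847/24 kN, R_B = 713/24 kN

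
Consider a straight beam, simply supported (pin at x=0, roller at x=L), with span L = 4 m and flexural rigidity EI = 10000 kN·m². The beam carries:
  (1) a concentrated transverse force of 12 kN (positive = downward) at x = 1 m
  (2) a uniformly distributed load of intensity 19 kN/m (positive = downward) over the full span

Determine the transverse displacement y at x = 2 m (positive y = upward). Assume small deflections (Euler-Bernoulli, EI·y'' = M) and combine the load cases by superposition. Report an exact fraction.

y(2) = -223/30000 m

Load 1 — point force P=12 kN at a=1 m (b=L-a=3):
  y_1 = -Pa(L-x)(2Lx-a²-x²)/(6LEI)  [x>a] = -12·1·(4-2)·(2·4·2-1²-2²)/(6·4·10000) = -11/10000 m
Load 2 — uniform load w=19 kN/m over full span:
  y_2 = -wx(L³-2Lx²+x³)/(24EI) = -19·2·(4³-2·4·2²+2³)/(24·10000) = -19/3000 m
Superposition: y = Σ y_i = -223/30000 m ≈ -0.007433 m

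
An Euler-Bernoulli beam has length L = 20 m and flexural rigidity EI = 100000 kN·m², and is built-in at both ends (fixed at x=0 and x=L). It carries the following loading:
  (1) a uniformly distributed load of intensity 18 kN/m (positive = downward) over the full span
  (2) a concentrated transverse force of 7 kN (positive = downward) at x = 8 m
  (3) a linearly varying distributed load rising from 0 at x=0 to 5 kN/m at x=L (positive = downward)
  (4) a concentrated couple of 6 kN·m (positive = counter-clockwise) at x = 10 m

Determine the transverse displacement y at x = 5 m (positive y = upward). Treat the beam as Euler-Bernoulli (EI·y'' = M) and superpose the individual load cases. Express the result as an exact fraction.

y(5) = -31443/640000 m

Load 1 — uniform load w=18 kN/m over full span:
  y_1 = -wx²(L-x)²/(24EI) = -18·5²·(20-5)²/(24·100000) = -27/640 m
Load 2 — point force P=7 kN at a=8 m (b=L-a=12):
  y_2 = -Pb²x²(3aL-(3a+b)x)/(6L³EI)  [x≤a] = -7·12²·5²·(3·8·20-(3·8+12)·5)/(6·20³·100000) = -63/40000 m
Load 3 — triangular load w₀=5 kN/m (0→w₀ over full span):
  y_3 = -w₀x²(L-x)²(x+2L)/(120LEI) = -5·5²·(20-5)²·(5+2·20)/(120·20·100000) = -27/5120 m
Load 4 — applied couple M₀=6 kN·m at a=10 m (b=L-a=10):
  y_4 = (R_Ax³/6 - M_Ax²/2)/EI  [x≤a] with R_A=9/20, M_A=3/2 = ((9/20)·5³/6 - (3/2)·5²/2)/100000 = -3/32000 m
Superposition: y = Σ y_i = -31443/640000 m ≈ -0.049130 m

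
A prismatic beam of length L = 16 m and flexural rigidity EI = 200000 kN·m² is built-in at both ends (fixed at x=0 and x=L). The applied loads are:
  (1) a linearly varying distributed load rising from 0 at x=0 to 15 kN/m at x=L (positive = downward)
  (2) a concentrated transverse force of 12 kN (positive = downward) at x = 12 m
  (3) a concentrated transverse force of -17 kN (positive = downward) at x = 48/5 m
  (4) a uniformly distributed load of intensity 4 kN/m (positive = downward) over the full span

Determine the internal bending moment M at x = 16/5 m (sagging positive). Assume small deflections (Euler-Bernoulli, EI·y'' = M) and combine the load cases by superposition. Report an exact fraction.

M(16/5) = -32569/1875 kN·m

Load 1 — triangular load w₀=15 kN/m (0→w₀ over full span):
  M_1 = 3w₀Lx/20 - w₀L²/30 - w₀x³/(6L) = 3·15·16·(16/5)/20 - 15·16²/30 - 15·(16/5)³/(6·16) = -448/25 kN·m
Load 2 — point force P=12 kN at a=12 m (b=L-a=4):
  M_2 = Pb²(3a+b)x/L³ - Pab²/L²  [x≤a] = 12·4²·(3·12+4)·(16/5)/16³ - 12·12·4²/16² = -3 kN·m
Load 3 — point force P=-17 kN at a=48/5 m (b=L-a=32/5):
  M_3 = Pb²(3a+b)x/L³ - Pab²/L²  [x≤a] = (-17)·(32/5)²·(3·(48/5)+(32/5))·(16/5)/16³ - (-17)·(48/5)·(32/5)²/16² = 4352/625 kN·m
Load 4 — uniform load w=4 kN/m over full span:
  M_4 = wLx/2 - wL²/12 - wx²/2 = 4·16·(16/5)/2 - 4·16²/12 - 4·(16/5)²/2 = -256/75 kN·m
Superposition: M = Σ M_i = -32569/1875 kN·m ≈ -17.370133 kN·m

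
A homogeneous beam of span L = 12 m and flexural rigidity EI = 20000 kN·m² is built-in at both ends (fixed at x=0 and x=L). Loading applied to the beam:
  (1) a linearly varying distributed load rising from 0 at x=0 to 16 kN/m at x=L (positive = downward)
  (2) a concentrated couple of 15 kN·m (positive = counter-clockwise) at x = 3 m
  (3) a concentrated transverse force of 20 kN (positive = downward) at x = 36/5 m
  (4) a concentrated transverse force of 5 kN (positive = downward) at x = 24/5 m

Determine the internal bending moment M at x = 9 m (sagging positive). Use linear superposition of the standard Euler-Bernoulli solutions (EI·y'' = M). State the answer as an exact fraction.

Load 1 — triangular load w₀=16 kN/m (0→w₀ over full span):
  M_1 = 3w₀Lx/20 - w₀L²/30 - w₀x³/(6L) = 3·16·12·9/20 - 16·12²/30 - 16·9³/(6·12) = 102/5 kN·m
Load 2 — applied couple M₀=15 kN·m at a=3 m (b=L-a=9):
  M_2 = R_Ax - M_A - M₀  [x>a] with R_A=45/32, M_A=-45/16 = (45/32)·9 - (-45/16) - 15 = 15/32 kN·m
Load 3 — point force P=20 kN at a=36/5 m (b=L-a=24/5):
  M_3 = Pa²(a+3b)(L-x)/L³ - Pa²b/L²  [x>a] = 20·(36/5)²·((36/5)+3·(24/5))·(12-9)/12³ - 20·(36/5)²·(24/5)/12² = 108/25 kN·m
Load 4 — point force P=5 kN at a=24/5 m (b=L-a=36/5):
  M_4 = Pa²(a+3b)(L-x)/L³ - Pa²b/L²  [x>a] = 5·(24/5)²·((24/5)+3·(36/5))·(12-9)/12³ - 5·(24/5)²·(36/5)/12² = -12/25 kN·m
Superposition: M = Σ M_i = 19767/800 kN·m ≈ 24.708750 kN·m

M(9) = 19767/800 kN·m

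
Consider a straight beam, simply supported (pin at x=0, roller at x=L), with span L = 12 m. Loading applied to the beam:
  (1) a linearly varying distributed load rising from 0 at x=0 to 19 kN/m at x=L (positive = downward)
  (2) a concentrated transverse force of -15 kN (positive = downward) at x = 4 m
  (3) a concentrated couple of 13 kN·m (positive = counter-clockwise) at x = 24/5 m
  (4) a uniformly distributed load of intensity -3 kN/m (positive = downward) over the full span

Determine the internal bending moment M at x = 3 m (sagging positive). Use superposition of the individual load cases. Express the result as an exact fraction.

Load 1 — triangular load w₀=19 kN/m (0→w₀ over full span):
  M_1 = w₀Lx/6 - w₀x³/(6L) = 19·12·3/6 - 19·3³/(6·12) = 855/8 kN·m
Load 2 — point force P=-15 kN at a=4 m (b=L-a=8):
  M_2 = Pbx/L  [x≤a] = (-15)·8·3/12 = -30 kN·m
Load 3 — applied couple M₀=13 kN·m at a=24/5 m (b=L-a=36/5):
  M_3 = M₀x/L  [x≤a] = 13·3/12 = 13/4 kN·m
Load 4 — uniform load w=-3 kN/m over full span:
  M_4 = wx(L-x)/2 = (-3)·3·(12-3)/2 = -81/2 kN·m
Superposition: M = Σ M_i = 317/8 kN·m ≈ 39.625000 kN·m

M(3) = 317/8 kN·m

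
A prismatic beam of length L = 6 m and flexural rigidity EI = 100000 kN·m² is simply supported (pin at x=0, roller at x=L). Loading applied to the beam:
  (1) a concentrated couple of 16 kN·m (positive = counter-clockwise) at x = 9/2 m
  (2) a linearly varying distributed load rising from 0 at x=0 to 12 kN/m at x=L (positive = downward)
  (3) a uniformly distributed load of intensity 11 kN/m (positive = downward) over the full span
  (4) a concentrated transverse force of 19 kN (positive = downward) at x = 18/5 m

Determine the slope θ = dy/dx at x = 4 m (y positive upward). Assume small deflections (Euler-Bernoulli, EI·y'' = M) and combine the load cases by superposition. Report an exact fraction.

Load 1 — applied couple M₀=16 kN·m at a=9/2 m (b=L-a=3/2):
  θ_1 = (M₀x²/(2L)+C₁)/EI  [x≤a] with C₁=M₀(3b²-L²)/(6L)=-13 = (16·4²/(2·6)+(-13))/100000 = 1/12000 rad
Load 2 — triangular load w₀=12 kN/m (0→w₀ over full span):
  θ_2 = -w₀(7L⁴-30L²x²+15x⁴)/(360LEI) = -12·(7·6⁴-30·6²·4²+15·4⁴)/(360·6·100000) = 91/375000 rad
Load 3 — uniform load w=11 kN/m over full span:
  θ_3 = -w(L³-6Lx²+4x³)/(24EI) = -11·(6³-6·6·4²+4·4³)/(24·100000) = 143/300000 rad
Load 4 — point force P=19 kN at a=18/5 m (b=L-a=12/5):
  θ_4 = -Pa(2L²-6Lx+3x²+a²)/(6LEI)  [x>a] = -19·(18/5)·(2·6²-6·6·4+3·4²+(18/5)²)/(6·6·100000) = 1311/6250000 rad
Superposition: θ = Σ θ_i = 18983/18750000 rad ≈ 0.001012 rad

θ(4) = 18983/18750000 rad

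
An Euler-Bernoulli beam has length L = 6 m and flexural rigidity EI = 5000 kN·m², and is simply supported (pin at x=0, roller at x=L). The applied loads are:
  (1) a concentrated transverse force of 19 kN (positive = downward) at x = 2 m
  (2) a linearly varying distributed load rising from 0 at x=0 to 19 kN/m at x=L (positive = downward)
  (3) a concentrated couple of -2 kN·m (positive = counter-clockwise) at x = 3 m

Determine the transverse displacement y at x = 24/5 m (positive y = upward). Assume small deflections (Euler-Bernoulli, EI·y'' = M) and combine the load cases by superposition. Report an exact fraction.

Load 1 — point force P=19 kN at a=2 m (b=L-a=4):
  y_1 = -Pa(L-x)(2Lx-a²-x²)/(6LEI)  [x>a] = -19·2·(6-(24/5))·(2·6·(24/5)-2²-(24/5)²)/(6·6·5000) = -3629/468750 m
Load 2 — triangular load w₀=19 kN/m (0→w₀ over full span):
  y_2 = -w₀x(7L⁴-10L²x²+3x⁴)/(360LEI) = -19·(24/5)·(7·6⁴-10·6²·(24/5)²+3·(24/5)⁴)/(360·6·5000) = -195453/9765625 m
Load 3 — applied couple M₀=-2 kN·m at a=3 m (b=L-a=3):
  y_3 = (M₀x³/(6L)-M₀(x-a)²/2+C₁x)/EI  [x>a] with C₁=M₀(3b²-L²)/(6L)=1/2 = ((-2)·(24/5)³/(6·6)-(-2)·((24/5)-3)²/2+(1/2)·(24/5))/5000 = -63/625000 m
Superposition: y = Σ y_i = -6528997/234375000 m ≈ -0.027857 m

y(24/5) = -6528997/234375000 m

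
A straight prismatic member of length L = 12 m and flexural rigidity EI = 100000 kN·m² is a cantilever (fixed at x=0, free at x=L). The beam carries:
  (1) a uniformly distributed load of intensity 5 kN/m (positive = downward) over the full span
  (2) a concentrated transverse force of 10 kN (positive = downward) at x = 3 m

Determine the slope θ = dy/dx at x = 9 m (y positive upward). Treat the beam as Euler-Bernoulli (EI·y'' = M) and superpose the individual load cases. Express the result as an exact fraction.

θ(9) = -117/8000 rad

Load 1 — uniform load w=5 kN/m over full span:
  θ_1 = -wx(x²-3Lx+3L²)/(6EI) = -5·9·(9²-3·12·9+3·12²)/(6·100000) = -567/40000 rad
Load 2 — point force P=10 kN at a=3 m (b=L-a=9):
  θ_2 = -Pa²/(2EI)  [x>a] = -10·3²/(2·100000) = -9/20000 rad
Superposition: θ = Σ θ_i = -117/8000 rad ≈ -0.014625 rad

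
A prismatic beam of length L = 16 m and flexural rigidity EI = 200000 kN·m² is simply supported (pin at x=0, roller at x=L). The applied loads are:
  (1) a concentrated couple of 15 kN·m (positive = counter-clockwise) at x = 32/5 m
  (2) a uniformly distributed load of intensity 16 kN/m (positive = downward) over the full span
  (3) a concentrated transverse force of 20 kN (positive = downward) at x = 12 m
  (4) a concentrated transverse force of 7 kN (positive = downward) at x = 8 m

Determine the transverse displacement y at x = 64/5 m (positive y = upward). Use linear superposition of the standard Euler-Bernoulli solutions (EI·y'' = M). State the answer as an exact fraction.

Load 1 — applied couple M₀=15 kN·m at a=32/5 m (b=L-a=48/5):
  y_1 = (M₀x³/(6L)-M₀(x-a)²/2+C₁x)/EI  [x>a] with C₁=M₀(3b²-L²)/(6L)=16/5 = (15·(64/5)³/(6·16)-15·((64/5)-(32/5))²/2+(16/5)·(64/5))/200000 = 24/78125 m
Load 2 — uniform load w=16 kN/m over full span:
  y_2 = -wx(L³-2Lx²+x³)/(24EI) = -16·(64/5)·(16³-2·16·(64/5)²+(64/5)³)/(24·200000) = -237568/5859375 m
Load 3 — point force P=20 kN at a=12 m (b=L-a=4):
  y_3 = -Pa(L-x)(2Lx-a²-x²)/(6LEI)  [x>a] = -20·12·(16-(64/5))·(2·16·(64/5)-12²-(64/5)²)/(6·16·200000) = -318/78125 m
Load 4 — point force P=7 kN at a=8 m (b=L-a=8):
  y_4 = -Pa(L-x)(2Lx-a²-x²)/(6LEI)  [x>a] = -7·8·(16-(64/5))·(2·16·(64/5)-8²-(64/5)²)/(6·16·200000) = -1988/1171875 m
Superposition: y = Σ y_i = -269558/5859375 m ≈ -0.046005 m

y(64/5) = -269558/5859375 m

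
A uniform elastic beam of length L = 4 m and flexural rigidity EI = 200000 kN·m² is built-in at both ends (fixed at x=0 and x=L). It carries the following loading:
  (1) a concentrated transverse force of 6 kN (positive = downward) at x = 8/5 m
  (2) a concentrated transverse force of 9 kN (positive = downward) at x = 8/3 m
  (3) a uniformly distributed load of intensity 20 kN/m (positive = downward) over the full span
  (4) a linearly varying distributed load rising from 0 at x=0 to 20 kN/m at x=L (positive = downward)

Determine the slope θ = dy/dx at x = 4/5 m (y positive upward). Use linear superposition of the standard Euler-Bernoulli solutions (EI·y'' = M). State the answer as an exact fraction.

θ(4/5) = -21007/234375000 rad

Load 1 — point force P=6 kN at a=8/5 m (b=L-a=12/5):
  θ_1 = -Pb²x(2aL-(3a+b)x)/(2L³EI)  [x≤a] = -6·(12/5)²·(4/5)·(2·(8/5)·4-(3·(8/5)+(12/5))·(4/5))/(2·4³·200000) = -297/39062500 rad
Load 2 — point force P=9 kN at a=8/3 m (b=L-a=4/3):
  θ_2 = -Pb²x(2aL-(3a+b)x)/(2L³EI)  [x≤a] = -9·(4/3)²·(4/5)·(2·(8/3)·4-(3·(8/3)+(4/3))·(4/5))/(2·4³·200000) = -13/1875000 rad
Load 3 — uniform load w=20 kN/m over full span:
  θ_3 = -wx(L-x)(L-2x)/(12EI) = -20·(4/5)·(4-(4/5))·(4-2·(4/5))/(12·200000) = -4/78125 rad
Load 4 — triangular load w₀=20 kN/m (0→w₀ over full span):
  θ_4 = -w₀(2x(L-x)(L-2x)(x+2L)+x²(L-x)²)/(120LEI) = -20·(2·(4/5)·(4-(4/5))·(4-2·(4/5))·((4/5)+2·4)+(4/5)²·(4-(4/5))²)/(120·4·200000) = -28/1171875 rad
Superposition: θ = Σ θ_i = -21007/234375000 rad ≈ -0.000090 rad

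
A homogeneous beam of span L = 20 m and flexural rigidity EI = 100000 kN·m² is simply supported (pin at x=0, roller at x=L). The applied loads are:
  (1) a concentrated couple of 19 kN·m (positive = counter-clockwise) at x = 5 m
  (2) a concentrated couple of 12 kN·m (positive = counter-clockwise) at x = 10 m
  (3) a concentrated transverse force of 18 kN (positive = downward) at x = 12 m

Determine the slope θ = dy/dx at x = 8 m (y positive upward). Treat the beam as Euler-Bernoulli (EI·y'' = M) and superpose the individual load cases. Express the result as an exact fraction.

Load 1 — applied couple M₀=19 kN·m at a=5 m (b=L-a=15):
  θ_1 = (M₀x²/(2L)-M₀(x-a)+C₁)/EI  [x>a] with C₁=M₀(3b²-L²)/(6L)=1045/24 = (19·8²/(2·20)-19·(8-5)+(1045/24))/100000 = 2033/12000000 rad
Load 2 — applied couple M₀=12 kN·m at a=10 m (b=L-a=10):
  θ_2 = (M₀x²/(2L)+C₁)/EI  [x≤a] with C₁=M₀(3b²-L²)/(6L)=-10 = (12·8²/(2·20)+(-10))/100000 = 23/250000 rad
Load 3 — point force P=18 kN at a=12 m (b=L-a=8):
  θ_3 = -Pb(L²-b²-3x²)/(6LEI)  [x≤a] = -18·8·(20²-8²-3·8²)/(6·20·100000) = -27/15625 rad
Superposition: θ = Σ θ_i = -17599/12000000 rad ≈ -0.001467 rad

θ(8) = -17599/12000000 rad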